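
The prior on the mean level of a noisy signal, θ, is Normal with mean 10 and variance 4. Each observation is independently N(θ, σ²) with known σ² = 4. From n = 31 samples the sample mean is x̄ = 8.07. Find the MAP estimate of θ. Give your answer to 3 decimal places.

n = 31, x̄ = 8.07.
For a Normal prior and Normal likelihood with known variance, the posterior is Normal; its mode equals its mean, the precision-weighted average.
Prior precision 1/σ₀² = 1/4 = 0.25; data precision n/σ² = 31/4 = 7.75.
θ̂ = (0.25·10 + 7.75·8.07) / (0.25 + 7.75) = 65.0425/8 = 8.1303125 ≈ 8.130.

θ̂_MAP = 8.130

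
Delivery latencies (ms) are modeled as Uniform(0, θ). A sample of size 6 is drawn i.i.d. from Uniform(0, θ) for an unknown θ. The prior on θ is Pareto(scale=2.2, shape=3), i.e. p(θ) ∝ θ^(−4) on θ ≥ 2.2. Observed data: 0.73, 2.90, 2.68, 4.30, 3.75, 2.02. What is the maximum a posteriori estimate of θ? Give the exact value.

θ̂_MAP = 4.30

The Uniform(0, θ) likelihood is θ^(−n) for θ ≥ max(xᵢ), zero otherwise. Here max(xᵢ) = 4.30.
Posterior ∝ θ^(−4) · θ^(−6) = θ^(−10) on θ ≥ max(2.2, 4.30) = 4.30.
This density is strictly decreasing in θ, so the posterior mode lies at the lower boundary of the support.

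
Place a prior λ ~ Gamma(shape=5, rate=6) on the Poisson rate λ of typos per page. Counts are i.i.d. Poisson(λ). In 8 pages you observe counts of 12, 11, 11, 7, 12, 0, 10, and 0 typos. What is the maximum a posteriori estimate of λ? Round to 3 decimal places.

Σxᵢ = 12+11+11+7+12+0+10+0 = 63, with n = 8.
Posterior ∝ λ^4e^(−6λ) · λ^63e^(−8λ) = λ^67e^(−14λ), i.e. Gamma(shape=68, rate=14).
The mode of a Gamma(a, b) with a ≥ 1 (shape–rate) is (a−1)/b = 67/14 ≈ 4.786.

λ̂_MAP = 4.786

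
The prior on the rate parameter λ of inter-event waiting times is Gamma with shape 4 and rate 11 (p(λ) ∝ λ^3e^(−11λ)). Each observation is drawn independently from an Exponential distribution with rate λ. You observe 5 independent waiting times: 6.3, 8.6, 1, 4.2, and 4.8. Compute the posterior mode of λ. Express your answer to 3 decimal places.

λ̂_MAP = 0.223

The Exponential(rate=λ) likelihood is ∝ λ^n e^(−λΣtᵢ). Here n = 5 and Σtᵢ = 6.3 + 8.6 + 1 + 4.2 + 4.8 = 24.9.
Posterior ∝ λ^3e^(−11λ) · λ^5e^(−24.9λ) = λ^8e^(−35.9λ), i.e. Gamma(9, 35.9).
Mode = (a−1)/b = 8/35.9 ≈ 0.223.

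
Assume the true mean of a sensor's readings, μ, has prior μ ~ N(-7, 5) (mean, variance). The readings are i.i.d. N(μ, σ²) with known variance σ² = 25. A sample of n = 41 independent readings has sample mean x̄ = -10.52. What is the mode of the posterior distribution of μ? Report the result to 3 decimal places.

μ̂_MAP = -10.137

n = 41, x̄ = -10.52.
For a Normal prior and Normal likelihood with known variance, the posterior is Normal; its mode equals its mean, the precision-weighted average.
Prior precision 1/σ₀² = 1/5 = 0.2; data precision n/σ² = 41/25 = 1.64.
μ̂ = (0.2·(-7) + 1.64·(-10.52)) / (0.2 + 1.64) = (-18.6528)/1.84 = -5829/575 ≈ -10.137.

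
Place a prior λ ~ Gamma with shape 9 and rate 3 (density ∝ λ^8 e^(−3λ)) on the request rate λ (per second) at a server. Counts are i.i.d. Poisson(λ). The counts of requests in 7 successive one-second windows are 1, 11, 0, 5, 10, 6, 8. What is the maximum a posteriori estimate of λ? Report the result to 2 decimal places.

λ̂_MAP = 4.90

Σxᵢ = 1+11+0+5+10+6+8 = 41, with n = 7.
Posterior ∝ λ^8e^(−3λ) · λ^41e^(−7λ) = λ^49e^(−10λ), i.e. Gamma(shape=50, rate=10).
The mode of a Gamma(a, b) with a ≥ 1 (shape–rate) is (a−1)/b = 49/10 ≈ 4.90.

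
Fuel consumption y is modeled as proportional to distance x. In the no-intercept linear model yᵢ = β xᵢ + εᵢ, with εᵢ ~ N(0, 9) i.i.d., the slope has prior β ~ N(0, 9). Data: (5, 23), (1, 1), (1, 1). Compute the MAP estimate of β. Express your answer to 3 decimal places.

log p(β | y) = −Σ(yᵢ − βxᵢ)²/(2·9) − β²/(2·9) + const.
Setting the derivative to zero: Σxᵢ(yᵢ − βxᵢ)/9 − β/9 = 0, so β = Σxᵢyᵢ / (Σxᵢ² + σ²/τ²).
Σxᵢyᵢ = 5·23 + 1·1 + 1·1 = 117; Σxᵢ² = 27; σ²/τ² = 1.
β̂_MAP = 117 / (27 + 1) = 117/28 ≈ 4.179.

β̂_MAP = 4.179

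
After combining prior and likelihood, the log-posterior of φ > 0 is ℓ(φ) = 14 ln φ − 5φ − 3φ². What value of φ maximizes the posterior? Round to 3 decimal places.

φ̂_MAP = 1.167

ℓ'(φ) = 14/φ − 5 − 6φ. Setting this to zero and multiplying by φ: 6φ² + 5φ − 14 = 0.
φ = (−5 + √(5² + 4·6·14)) / (2·6) = (−5 + √361) / 12 = (−5 + 19)/12 = 7/6.
ℓ''(φ) = −14/φ² − 6 < 0, confirming a maximum.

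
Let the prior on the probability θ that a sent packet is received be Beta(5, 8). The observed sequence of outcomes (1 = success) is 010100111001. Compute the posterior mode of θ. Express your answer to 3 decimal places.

θ̂_MAP = 0.435

Prior: Beta(5, 8).
Data: 6 successes in 12 trials (from the sequence). The binomial likelihood contributes θ^6(1−θ)^6, so the posterior is Beta(5+6, 8+6) = Beta(11, 14).
For Beta(a, b) with a, b > 1 the mode is (a−1)/(a+b−2) = 10/23 ≈ 0.435.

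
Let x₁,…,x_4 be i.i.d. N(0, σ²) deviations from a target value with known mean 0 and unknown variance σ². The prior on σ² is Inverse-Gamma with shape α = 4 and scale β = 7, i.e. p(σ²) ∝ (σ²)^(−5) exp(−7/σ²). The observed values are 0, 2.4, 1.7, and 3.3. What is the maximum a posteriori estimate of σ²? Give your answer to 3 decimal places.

σ̂²_MAP = 2.396

Sum of squared deviations about the known mean: SS = (0−0)² + (2.4−0)² + (1.7−0)² + (3.3−0)² = 19.54.
The Normal likelihood contributes (σ²)^(−n/2) exp(−SS/(2σ²)), so the posterior is Inverse-Gamma(α + n/2, β + SS/2) = Inverse-Gamma(6, 16.77).
The mode of Inverse-Gamma(a, b) is b/(a+1) = 16.77/7 ≈ 2.396.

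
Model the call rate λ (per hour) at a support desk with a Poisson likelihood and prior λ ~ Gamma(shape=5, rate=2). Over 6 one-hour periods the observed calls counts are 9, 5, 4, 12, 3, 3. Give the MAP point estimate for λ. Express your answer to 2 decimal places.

λ̂_MAP = 5.00

Σxᵢ = 9+5+4+12+3+3 = 36, with n = 6.
Posterior ∝ λ^4e^(−2λ) · λ^36e^(−6λ) = λ^40e^(−8λ), i.e. Gamma(shape=41, rate=8).
The mode of a Gamma(a, b) with a ≥ 1 (shape–rate) is (a−1)/b = 40/8 ≈ 5.00.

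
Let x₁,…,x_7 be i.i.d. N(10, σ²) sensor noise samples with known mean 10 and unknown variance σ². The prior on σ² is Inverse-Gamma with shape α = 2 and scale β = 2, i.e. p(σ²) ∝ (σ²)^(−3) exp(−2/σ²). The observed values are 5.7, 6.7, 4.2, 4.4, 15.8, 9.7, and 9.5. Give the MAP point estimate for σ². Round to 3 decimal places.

Sum of squared deviations about the known mean: SS = (5.7−10)² + (6.7−10)² + (4.2−10)² + (4.4−10)² + (15.8−10)² + (9.7−10)² + (9.5−10)² = 128.36.
The Normal likelihood contributes (σ²)^(−n/2) exp(−SS/(2σ²)), so the posterior is Inverse-Gamma(α + n/2, β + SS/2) = Inverse-Gamma(5.5, 66.18).
The mode of Inverse-Gamma(a, b) is b/(a+1) = 66.18/6.5 ≈ 10.182.

σ̂²_MAP = 10.182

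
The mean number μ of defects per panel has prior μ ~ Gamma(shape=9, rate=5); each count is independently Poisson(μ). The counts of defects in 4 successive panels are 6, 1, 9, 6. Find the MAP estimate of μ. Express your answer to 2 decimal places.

μ̂_MAP = 3.33

Σxᵢ = 6+1+9+6 = 22, with n = 4.
Posterior ∝ μ^8e^(−5μ) · μ^22e^(−4μ) = μ^30e^(−9μ), i.e. Gamma(shape=31, rate=9).
The mode of a Gamma(a, b) with a ≥ 1 (shape–rate) is (a−1)/b = 30/9 ≈ 3.33.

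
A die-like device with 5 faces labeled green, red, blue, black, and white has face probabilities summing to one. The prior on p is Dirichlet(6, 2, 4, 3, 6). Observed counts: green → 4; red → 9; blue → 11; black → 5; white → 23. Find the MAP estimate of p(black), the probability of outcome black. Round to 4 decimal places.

MAP estimate of p(black) = 0.1029

The posterior is Dirichlet(αᵢ + nᵢ) = Dirichlet(10, 11, 15, 8, 29).
For a Dirichlet(a₁,…,a_K) with all aᵢ > 1, the mode has j-th component (aⱼ − 1)/(Σaᵢ − K).
Here Σaᵢ = 73 and K = 5, so p(black) = (8 − 1)/(73 − 5) = 7/68 ≈ 0.1029.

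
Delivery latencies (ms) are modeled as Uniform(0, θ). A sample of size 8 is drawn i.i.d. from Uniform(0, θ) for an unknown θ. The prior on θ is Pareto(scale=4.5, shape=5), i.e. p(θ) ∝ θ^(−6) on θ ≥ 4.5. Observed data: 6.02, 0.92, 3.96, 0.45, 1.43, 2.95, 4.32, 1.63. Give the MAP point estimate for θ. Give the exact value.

θ̂_MAP = 6.02

The Uniform(0, θ) likelihood is θ^(−n) for θ ≥ max(xᵢ), zero otherwise. Here max(xᵢ) = 6.02.
Posterior ∝ θ^(−6) · θ^(−8) = θ^(−14) on θ ≥ max(4.5, 6.02) = 6.02.
This density is strictly decreasing in θ, so the posterior mode lies at the lower boundary of the support.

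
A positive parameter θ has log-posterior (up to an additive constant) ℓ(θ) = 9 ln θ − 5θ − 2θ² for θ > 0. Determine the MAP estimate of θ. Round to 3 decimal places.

ℓ'(θ) = 9/θ − 5 − 4θ. Setting this to zero and multiplying by θ: 4θ² + 5θ − 9 = 0.
θ = (−5 + √(5² + 4·4·9)) / (2·4) = (−5 + √169) / 8 = (−5 + 13)/8 = 1.
ℓ''(θ) = −9/θ² − 4 < 0, confirming a maximum.

θ̂_MAP = 1.000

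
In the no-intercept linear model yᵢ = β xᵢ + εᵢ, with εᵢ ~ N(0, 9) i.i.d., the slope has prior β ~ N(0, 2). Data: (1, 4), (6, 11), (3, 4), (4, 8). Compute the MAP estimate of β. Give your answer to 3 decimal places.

β̂_MAP = 1.714

log p(β | y) = −Σ(yᵢ − βxᵢ)²/(2·9) − β²/(2·2) + const.
Setting the derivative to zero: Σxᵢ(yᵢ − βxᵢ)/9 − β/2 = 0, so β = Σxᵢyᵢ / (Σxᵢ² + σ²/τ²).
Σxᵢyᵢ = 1·4 + 6·11 + 3·4 + 4·8 = 114; Σxᵢ² = 62; σ²/τ² = 4.5.
β̂_MAP = 114 / (62 + 4.5) = 114/66.5 ≈ 1.714.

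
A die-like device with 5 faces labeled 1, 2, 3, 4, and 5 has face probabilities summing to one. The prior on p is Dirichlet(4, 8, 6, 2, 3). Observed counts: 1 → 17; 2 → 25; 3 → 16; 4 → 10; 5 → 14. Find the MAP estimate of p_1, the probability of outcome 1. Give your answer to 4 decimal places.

MAP estimate: 0.2000

The posterior is Dirichlet(αᵢ + nᵢ) = Dirichlet(21, 33, 22, 12, 17).
For a Dirichlet(a₁,…,a_K) with all aᵢ > 1, the mode has j-th component (aⱼ − 1)/(Σaᵢ − K).
Here Σaᵢ = 105 and K = 5, so p_1 = (21 − 1)/(105 − 5) = 20/100 ≈ 0.2000.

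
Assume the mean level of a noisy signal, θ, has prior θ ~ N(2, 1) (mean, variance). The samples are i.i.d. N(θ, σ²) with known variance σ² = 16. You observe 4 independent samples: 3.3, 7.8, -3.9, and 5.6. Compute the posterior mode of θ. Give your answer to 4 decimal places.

θ̂_MAP = 2.2400

n = 4; x̄ = (3.3 + 7.8 + (-3.9) + 5.6)/4 = 12.8/4 = 3.2.
For a Normal prior and Normal likelihood with known variance, the posterior is Normal; its mode equals its mean, the precision-weighted average.
Prior precision 1/σ₀² = 1/1 = 1; data precision n/σ² = 4/16 = 0.25.
θ̂ = (1·2 + 0.25·3.2) / (1 + 0.25) = 2.8/1.25 = 2.2400.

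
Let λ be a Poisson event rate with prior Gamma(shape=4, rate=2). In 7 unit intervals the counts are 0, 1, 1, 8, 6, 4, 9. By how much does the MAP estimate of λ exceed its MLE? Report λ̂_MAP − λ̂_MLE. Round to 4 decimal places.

MAP − MLE = -0.5873

Σxᵢ = 29. Posterior is Gamma(33, 9); MAP = (33−1)/9 = 32/9 ≈ 3.55556.
MLE = x̄ = 29/7 ≈ 4.14286.
Difference = 32/9 − 29/7 = -37/63 ≈ -0.5873.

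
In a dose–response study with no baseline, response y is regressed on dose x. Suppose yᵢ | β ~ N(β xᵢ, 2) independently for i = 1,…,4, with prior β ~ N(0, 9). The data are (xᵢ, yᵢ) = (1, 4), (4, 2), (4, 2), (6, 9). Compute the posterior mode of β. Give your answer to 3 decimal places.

β̂_MAP = 1.069

log p(β | y) = −Σ(yᵢ − βxᵢ)²/(2·2) − β²/(2·9) + const.
Setting the derivative to zero: Σxᵢ(yᵢ − βxᵢ)/2 − β/9 = 0, so β = Σxᵢyᵢ / (Σxᵢ² + σ²/τ²).
Σxᵢyᵢ = 1·4 + 4·2 + 4·2 + 6·9 = 74; Σxᵢ² = 69; σ²/τ² = 2/9.
β̂_MAP = 74 / (69 + 2/9) = 74/(623/9) = 666/623 ≈ 1.069.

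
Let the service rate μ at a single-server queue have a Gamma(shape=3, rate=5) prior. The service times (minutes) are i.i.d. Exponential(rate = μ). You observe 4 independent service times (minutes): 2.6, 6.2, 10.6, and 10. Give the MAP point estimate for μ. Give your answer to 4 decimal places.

The Exponential(rate=μ) likelihood is ∝ μ^n e^(−μΣtᵢ). Here n = 4 and Σtᵢ = 2.6 + 6.2 + 10.6 + 10 = 29.4.
Posterior ∝ μ^2e^(−5μ) · μ^4e^(−29.4μ) = μ^6e^(−34.4μ), i.e. Gamma(7, 34.4).
Mode = (a−1)/b = 6/34.4 ≈ 0.1744.

μ̂_MAP = 0.1744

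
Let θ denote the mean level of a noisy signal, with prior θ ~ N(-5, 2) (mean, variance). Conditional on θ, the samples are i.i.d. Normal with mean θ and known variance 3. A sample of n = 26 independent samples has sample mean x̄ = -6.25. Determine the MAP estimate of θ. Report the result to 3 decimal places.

θ̂_MAP = -6.182

n = 26, x̄ = -6.25.
For a Normal prior and Normal likelihood with known variance, the posterior is Normal; its mode equals its mean, the precision-weighted average.
Prior precision 1/σ₀² = 1/2 = 0.5; data precision n/σ² = 26/3.
θ̂ = (0.5·(-5) + (26/3)·(-6.25)) / (0.5 + 26/3) = (-170/3)/(55/6) = -68/11 ≈ -6.182.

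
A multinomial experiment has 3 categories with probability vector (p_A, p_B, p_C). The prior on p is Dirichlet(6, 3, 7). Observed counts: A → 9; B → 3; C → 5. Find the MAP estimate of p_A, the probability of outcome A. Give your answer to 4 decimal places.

The posterior is Dirichlet(αᵢ + nᵢ) = Dirichlet(15, 6, 12).
For a Dirichlet(a₁,…,a_K) with all aᵢ > 1, the mode has j-th component (aⱼ − 1)/(Σaᵢ − K).
Here Σaᵢ = 33 and K = 3, so p_A = (15 − 1)/(33 − 3) = 14/30 ≈ 0.4667.

MAP estimate of p_A = 0.4667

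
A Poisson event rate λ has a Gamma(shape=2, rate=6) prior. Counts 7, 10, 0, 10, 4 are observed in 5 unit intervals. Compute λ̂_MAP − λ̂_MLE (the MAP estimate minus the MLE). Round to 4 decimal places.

MAP − MLE = -3.2909

Σxᵢ = 31. Posterior is Gamma(33, 11); MAP = (33−1)/11 = 32/11 ≈ 2.90909.
MLE = x̄ = 31/5 ≈ 6.20000.
Difference = 32/11 − 31/5 = -181/55 ≈ -3.2909.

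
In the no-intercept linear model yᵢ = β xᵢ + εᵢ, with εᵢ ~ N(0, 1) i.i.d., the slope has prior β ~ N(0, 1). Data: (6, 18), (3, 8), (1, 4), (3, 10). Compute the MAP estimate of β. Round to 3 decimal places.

log p(β | y) = −Σ(yᵢ − βxᵢ)²/(2·1) − β²/(2·1) + const.
Setting the derivative to zero: Σxᵢ(yᵢ − βxᵢ)/1 − β/1 = 0, so β = Σxᵢyᵢ / (Σxᵢ² + σ²/τ²).
Σxᵢyᵢ = 6·18 + 3·8 + 1·4 + 3·10 = 166; Σxᵢ² = 55; σ²/τ² = 1.
β̂_MAP = 166 / (55 + 1) = 166/56 ≈ 2.964.

β̂_MAP = 2.964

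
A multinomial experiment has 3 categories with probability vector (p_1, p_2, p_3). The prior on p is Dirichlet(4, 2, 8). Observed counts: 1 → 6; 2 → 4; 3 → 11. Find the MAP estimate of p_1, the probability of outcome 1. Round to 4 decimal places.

MAP estimate: 0.2813

The posterior is Dirichlet(αᵢ + nᵢ) = Dirichlet(10, 6, 19).
For a Dirichlet(a₁,…,a_K) with all aᵢ > 1, the mode has j-th component (aⱼ − 1)/(Σaᵢ − K).
Here Σaᵢ = 35 and K = 3, so p_1 = (10 − 1)/(35 − 3) = 9/32 ≈ 0.2813.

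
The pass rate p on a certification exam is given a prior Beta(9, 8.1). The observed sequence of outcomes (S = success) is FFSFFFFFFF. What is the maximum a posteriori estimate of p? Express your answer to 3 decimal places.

Prior: Beta(9, 8.1).
Data: 1 success in 10 trials (from the sequence). The binomial likelihood contributes p(1−p)^9, so the posterior is Beta(9+1, 8.1+9) = Beta(10, 17.1).
For Beta(a, b) with a, b > 1 the mode is (a−1)/(a+b−2) = 9/25.1 ≈ 0.359.

p̂_MAP = 0.359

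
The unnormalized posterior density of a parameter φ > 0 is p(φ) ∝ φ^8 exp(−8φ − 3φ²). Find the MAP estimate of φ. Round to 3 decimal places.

ℓ'(φ) = 8/φ − 8 − 6φ. Setting this to zero and multiplying by φ: 6φ² + 8φ − 8 = 0.
φ = (−8 + √(8² + 4·6·8)) / (2·6) = (−8 + √256) / 12 = (−8 + 16)/12 = 2/3.
ℓ''(φ) = −8/φ² − 6 < 0, confirming a maximum.

φ̂_MAP = 0.667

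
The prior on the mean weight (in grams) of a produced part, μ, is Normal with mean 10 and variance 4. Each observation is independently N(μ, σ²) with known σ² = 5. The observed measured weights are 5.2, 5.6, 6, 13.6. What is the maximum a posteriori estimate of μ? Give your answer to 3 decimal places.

n = 4; x̄ = (5.2 + 5.6 + 6 + 13.6)/4 = 30.4/4 = 7.6.
For a Normal prior and Normal likelihood with known variance, the posterior is Normal; its mode equals its mean, the precision-weighted average.
Prior precision 1/σ₀² = 1/4 = 0.25; data precision n/σ² = 4/5 = 0.8.
μ̂ = (0.25·10 + 0.8·7.6) / (0.25 + 0.8) = 8.58/1.05 = 286/35 ≈ 8.171.

μ̂_MAP = 8.171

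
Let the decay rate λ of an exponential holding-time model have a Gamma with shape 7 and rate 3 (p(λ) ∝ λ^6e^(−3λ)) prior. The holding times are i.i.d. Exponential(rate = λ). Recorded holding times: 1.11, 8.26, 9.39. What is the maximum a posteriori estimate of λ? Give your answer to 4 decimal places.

The Exponential(rate=λ) likelihood is ∝ λ^n e^(−λΣtᵢ). Here n = 3 and Σtᵢ = 1.11 + 8.26 + 9.39 = 18.76.
Posterior ∝ λ^6e^(−3λ) · λ^3e^(−18.76λ) = λ^9e^(−21.76λ), i.e. Gamma(10, 21.76).
Mode = (a−1)/b = 9/21.76 ≈ 0.4136.

λ̂_MAP = 0.4136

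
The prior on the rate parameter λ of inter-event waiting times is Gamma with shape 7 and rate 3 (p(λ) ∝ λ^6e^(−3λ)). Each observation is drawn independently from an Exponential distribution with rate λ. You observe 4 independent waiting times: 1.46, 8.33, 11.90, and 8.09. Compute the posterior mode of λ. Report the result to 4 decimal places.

The Exponential(rate=λ) likelihood is ∝ λ^n e^(−λΣtᵢ). Here n = 4 and Σtᵢ = 1.46 + 8.33 + 11.90 + 8.09 = 29.78.
Posterior ∝ λ^6e^(−3λ) · λ^4e^(−29.78λ) = λ^10e^(−32.78λ), i.e. Gamma(11, 32.78).
Mode = (a−1)/b = 10/32.78 ≈ 0.3051.

λ̂_MAP = 0.3051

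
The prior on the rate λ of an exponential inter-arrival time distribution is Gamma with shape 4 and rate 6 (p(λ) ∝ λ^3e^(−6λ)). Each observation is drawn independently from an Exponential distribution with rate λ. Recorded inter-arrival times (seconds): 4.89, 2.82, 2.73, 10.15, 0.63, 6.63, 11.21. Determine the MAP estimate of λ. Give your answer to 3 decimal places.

λ̂_MAP = 0.222

The Exponential(rate=λ) likelihood is ∝ λ^n e^(−λΣtᵢ). Here n = 7 and Σtᵢ = 4.89 + 2.82 + 2.73 + 10.15 + 0.63 + 6.63 + 11.21 = 39.06.
Posterior ∝ λ^3e^(−6λ) · λ^7e^(−39.06λ) = λ^10e^(−45.06λ), i.e. Gamma(11, 45.06).
Mode = (a−1)/b = 10/45.06 ≈ 0.222.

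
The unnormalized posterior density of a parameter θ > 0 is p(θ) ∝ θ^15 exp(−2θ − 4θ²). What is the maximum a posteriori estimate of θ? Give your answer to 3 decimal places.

θ̂_MAP = 1.250

ℓ'(θ) = 15/θ − 2 − 8θ. Setting this to zero and multiplying by θ: 8θ² + 2θ − 15 = 0.
θ = (−2 + √(2² + 4·8·15)) / (2·8) = (−2 + √484) / 16 = (−2 + 22)/16 = 5/4.
ℓ''(θ) = −15/θ² − 8 < 0, confirming a maximum.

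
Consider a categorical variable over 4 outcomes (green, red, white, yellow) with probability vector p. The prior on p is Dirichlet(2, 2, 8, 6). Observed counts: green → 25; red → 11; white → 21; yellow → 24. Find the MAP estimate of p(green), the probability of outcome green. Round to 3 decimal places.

MAP estimate of p(green) = 0.274

The posterior is Dirichlet(αᵢ + nᵢ) = Dirichlet(27, 13, 29, 30).
For a Dirichlet(a₁,…,a_K) with all aᵢ > 1, the mode has j-th component (aⱼ − 1)/(Σaᵢ − K).
Here Σaᵢ = 99 and K = 4, so p(green) = (27 − 1)/(99 − 4) = 26/95 ≈ 0.274.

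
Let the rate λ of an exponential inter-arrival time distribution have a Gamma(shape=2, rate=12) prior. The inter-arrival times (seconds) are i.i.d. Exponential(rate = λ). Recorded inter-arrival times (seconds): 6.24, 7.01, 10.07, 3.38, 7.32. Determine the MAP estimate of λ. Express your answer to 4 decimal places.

λ̂_MAP = 0.1304

The Exponential(rate=λ) likelihood is ∝ λ^n e^(−λΣtᵢ). Here n = 5 and Σtᵢ = 6.24 + 7.01 + 10.07 + 3.38 + 7.32 = 34.02.
Posterior ∝ λe^(−12λ) · λ^5e^(−34.02λ) = λ^6e^(−46.02λ), i.e. Gamma(7, 46.02).
Mode = (a−1)/b = 6/46.02 ≈ 0.1304.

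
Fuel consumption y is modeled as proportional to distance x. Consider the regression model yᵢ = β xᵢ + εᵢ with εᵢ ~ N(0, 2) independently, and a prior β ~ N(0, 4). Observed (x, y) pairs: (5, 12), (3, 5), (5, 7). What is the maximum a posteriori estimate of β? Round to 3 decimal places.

β̂_MAP = 1.849

log p(β | y) = −Σ(yᵢ − βxᵢ)²/(2·2) − β²/(2·4) + const.
Setting the derivative to zero: Σxᵢ(yᵢ − βxᵢ)/2 − β/4 = 0, so β = Σxᵢyᵢ / (Σxᵢ² + σ²/τ²).
Σxᵢyᵢ = 5·12 + 3·5 + 5·7 = 110; Σxᵢ² = 59; σ²/τ² = 0.5.
β̂_MAP = 110 / (59 + 0.5) = 110/59.5 ≈ 1.849.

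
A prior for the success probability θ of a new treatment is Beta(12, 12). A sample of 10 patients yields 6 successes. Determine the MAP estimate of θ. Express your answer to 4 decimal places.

θ̂_MAP = 0.5313

Prior: Beta(12, 12).
Data: 6 successes in 10 trials. The binomial likelihood contributes θ^6(1−θ)^4, so the posterior is Beta(12+6, 12+4) = Beta(18, 16).
For Beta(a, b) with a, b > 1 the mode is (a−1)/(a+b−2) = 17/32 ≈ 0.5313.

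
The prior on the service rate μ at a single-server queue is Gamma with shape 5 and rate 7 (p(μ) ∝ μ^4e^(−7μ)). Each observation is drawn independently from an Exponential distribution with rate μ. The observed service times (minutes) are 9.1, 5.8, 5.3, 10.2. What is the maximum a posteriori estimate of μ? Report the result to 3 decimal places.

μ̂_MAP = 0.214

The Exponential(rate=μ) likelihood is ∝ μ^n e^(−μΣtᵢ). Here n = 4 and Σtᵢ = 9.1 + 5.8 + 5.3 + 10.2 = 30.4.
Posterior ∝ μ^4e^(−7μ) · μ^4e^(−30.4μ) = μ^8e^(−37.4μ), i.e. Gamma(9, 37.4).
Mode = (a−1)/b = 8/37.4 ≈ 0.214.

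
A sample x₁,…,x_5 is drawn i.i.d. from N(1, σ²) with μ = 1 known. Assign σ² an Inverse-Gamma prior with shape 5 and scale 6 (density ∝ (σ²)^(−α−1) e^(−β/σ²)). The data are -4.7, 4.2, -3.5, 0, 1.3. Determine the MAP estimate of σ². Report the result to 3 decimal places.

Sum of squared deviations about the known mean: SS = (-4.7−1)² + (4.2−1)² + (-3.5−1)² + (0−1)² + (1.3−1)² = 64.07.
The Normal likelihood contributes (σ²)^(−n/2) exp(−SS/(2σ²)), so the posterior is Inverse-Gamma(α + n/2, β + SS/2) = Inverse-Gamma(7.5, 38.035).
The mode of Inverse-Gamma(a, b) is b/(a+1) = 38.035/8.5 ≈ 4.475.

σ̂²_MAP = 4.475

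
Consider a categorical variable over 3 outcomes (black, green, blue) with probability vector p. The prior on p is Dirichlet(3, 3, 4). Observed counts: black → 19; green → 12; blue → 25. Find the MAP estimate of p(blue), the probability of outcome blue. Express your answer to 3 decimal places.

The posterior is Dirichlet(αᵢ + nᵢ) = Dirichlet(22, 15, 29).
For a Dirichlet(a₁,…,a_K) with all aᵢ > 1, the mode has j-th component (aⱼ − 1)/(Σaᵢ − K).
Here Σaᵢ = 66 and K = 3, so p(blue) = (29 − 1)/(66 − 3) = 28/63 ≈ 0.444.

MAP estimate of p(blue) = 0.444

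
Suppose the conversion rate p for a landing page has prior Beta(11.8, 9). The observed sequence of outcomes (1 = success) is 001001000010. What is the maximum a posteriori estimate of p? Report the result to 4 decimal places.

Prior: Beta(11.8, 9).
Data: 3 successes in 12 trials (from the sequence). The binomial likelihood contributes p^3(1−p)^9, so the posterior is Beta(11.8+3, 9+9) = Beta(14.8, 18).
For Beta(a, b) with a, b > 1 the mode is (a−1)/(a+b−2) = 13.8/30.8 ≈ 0.4481.

p̂_MAP = 0.4481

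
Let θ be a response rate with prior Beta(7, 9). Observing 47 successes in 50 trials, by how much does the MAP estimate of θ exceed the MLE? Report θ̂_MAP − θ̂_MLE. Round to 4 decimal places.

Posterior is Beta(54, 12); MAP = (54−1)/(66−2) = 53/64 ≈ 0.82813.
MLE ignores the prior: θ̂_MLE = k/n = 47/50 ≈ 0.94000.
Difference = 53/64 − 47/50 = -179/1600 ≈ -0.1119.

MAP − MLE = -0.1119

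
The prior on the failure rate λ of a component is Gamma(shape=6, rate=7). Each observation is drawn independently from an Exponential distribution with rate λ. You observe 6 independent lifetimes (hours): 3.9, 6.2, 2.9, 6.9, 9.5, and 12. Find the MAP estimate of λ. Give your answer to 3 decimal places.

The Exponential(rate=λ) likelihood is ∝ λ^n e^(−λΣtᵢ). Here n = 6 and Σtᵢ = 3.9 + 6.2 + 2.9 + 6.9 + 9.5 + 12 = 41.4.
Posterior ∝ λ^5e^(−7λ) · λ^6e^(−41.4λ) = λ^11e^(−48.4λ), i.e. Gamma(12, 48.4).
Mode = (a−1)/b = 11/48.4 ≈ 0.227.

λ̂_MAP = 0.227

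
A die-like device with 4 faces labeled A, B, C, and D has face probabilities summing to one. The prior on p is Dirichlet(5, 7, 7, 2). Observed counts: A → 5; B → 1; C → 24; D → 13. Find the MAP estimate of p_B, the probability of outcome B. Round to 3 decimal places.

The posterior is Dirichlet(αᵢ + nᵢ) = Dirichlet(10, 8, 31, 15).
For a Dirichlet(a₁,…,a_K) with all aᵢ > 1, the mode has j-th component (aⱼ − 1)/(Σaᵢ − K).
Here Σaᵢ = 64 and K = 4, so p_B = (8 − 1)/(64 − 4) = 7/60 ≈ 0.117.

MAP estimate of p_B = 0.117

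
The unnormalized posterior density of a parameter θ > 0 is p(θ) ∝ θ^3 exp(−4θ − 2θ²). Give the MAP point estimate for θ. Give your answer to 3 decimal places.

θ̂_MAP = 0.500

ℓ'(θ) = 3/θ − 4 − 4θ. Setting this to zero and multiplying by θ: 4θ² + 4θ − 3 = 0.
θ = (−4 + √(4² + 4·4·3)) / (2·4) = (−4 + √64) / 8 = (−4 + 8)/8 = 1/2.
ℓ''(θ) = −3/θ² − 4 < 0, confirming a maximum.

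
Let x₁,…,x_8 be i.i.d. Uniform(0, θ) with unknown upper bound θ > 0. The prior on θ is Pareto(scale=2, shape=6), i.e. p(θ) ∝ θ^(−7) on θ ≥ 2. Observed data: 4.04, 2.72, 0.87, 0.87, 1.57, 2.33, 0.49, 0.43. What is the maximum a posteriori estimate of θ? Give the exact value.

θ̂_MAP = 4.04

The Uniform(0, θ) likelihood is θ^(−n) for θ ≥ max(xᵢ), zero otherwise. Here max(xᵢ) = 4.04.
Posterior ∝ θ^(−7) · θ^(−8) = θ^(−15) on θ ≥ max(2, 4.04) = 4.04.
This density is strictly decreasing in θ, so the posterior mode lies at the lower boundary of the support.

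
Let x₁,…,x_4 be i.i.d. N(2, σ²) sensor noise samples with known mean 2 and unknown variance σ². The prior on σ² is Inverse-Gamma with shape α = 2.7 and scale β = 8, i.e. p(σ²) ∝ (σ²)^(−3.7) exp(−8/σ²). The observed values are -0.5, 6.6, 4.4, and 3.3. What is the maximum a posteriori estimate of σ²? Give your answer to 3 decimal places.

σ̂²_MAP = 4.461

Sum of squared deviations about the known mean: SS = (-0.5−2)² + (6.6−2)² + (4.4−2)² + (3.3−2)² = 34.86.
The Normal likelihood contributes (σ²)^(−n/2) exp(−SS/(2σ²)), so the posterior is Inverse-Gamma(α + n/2, β + SS/2) = Inverse-Gamma(4.7, 25.43).
The mode of Inverse-Gamma(a, b) is b/(a+1) = 25.43/5.7 ≈ 4.461.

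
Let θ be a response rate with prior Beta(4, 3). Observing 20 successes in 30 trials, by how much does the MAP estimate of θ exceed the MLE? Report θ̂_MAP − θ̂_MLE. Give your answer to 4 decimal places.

MAP − MLE = -0.0095

Posterior is Beta(24, 13); MAP = (24−1)/(37−2) = 23/35 ≈ 0.65714.
MLE ignores the prior: θ̂_MLE = k/n = 20/30 ≈ 0.66667.
Difference = 23/35 − 20/30 = -1/105 ≈ -0.0095.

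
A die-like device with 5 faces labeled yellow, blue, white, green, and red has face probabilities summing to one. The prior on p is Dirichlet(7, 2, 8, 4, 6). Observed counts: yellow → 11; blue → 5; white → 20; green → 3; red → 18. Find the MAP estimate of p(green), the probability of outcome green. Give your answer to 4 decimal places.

The posterior is Dirichlet(αᵢ + nᵢ) = Dirichlet(18, 7, 28, 7, 24).
For a Dirichlet(a₁,…,a_K) with all aᵢ > 1, the mode has j-th component (aⱼ − 1)/(Σaᵢ − K).
Here Σaᵢ = 84 and K = 5, so p(green) = (7 − 1)/(84 − 5) = 6/79 ≈ 0.0759.

MAP estimate of p(green) = 0.0759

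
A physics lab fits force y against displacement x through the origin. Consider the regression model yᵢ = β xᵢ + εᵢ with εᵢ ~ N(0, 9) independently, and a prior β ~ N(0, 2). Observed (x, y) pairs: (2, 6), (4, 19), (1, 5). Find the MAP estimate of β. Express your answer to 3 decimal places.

log p(β | y) = −Σ(yᵢ − βxᵢ)²/(2·9) − β²/(2·2) + const.
Setting the derivative to zero: Σxᵢ(yᵢ − βxᵢ)/9 − β/2 = 0, so β = Σxᵢyᵢ / (Σxᵢ² + σ²/τ²).
Σxᵢyᵢ = 2·6 + 4·19 + 1·5 = 93; Σxᵢ² = 21; σ²/τ² = 4.5.
β̂_MAP = 93 / (21 + 4.5) = 93/25.5 ≈ 3.647.

β̂_MAP = 3.647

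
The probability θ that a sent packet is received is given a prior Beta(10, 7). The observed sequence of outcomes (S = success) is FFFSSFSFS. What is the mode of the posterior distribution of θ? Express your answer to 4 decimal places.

θ̂_MAP = 0.5417

Prior: Beta(10, 7).
Data: 4 successes in 9 trials (from the sequence). The binomial likelihood contributes θ^4(1−θ)^5, so the posterior is Beta(10+4, 7+5) = Beta(14, 12).
For Beta(a, b) with a, b > 1 the mode is (a−1)/(a+b−2) = 13/24 ≈ 0.5417.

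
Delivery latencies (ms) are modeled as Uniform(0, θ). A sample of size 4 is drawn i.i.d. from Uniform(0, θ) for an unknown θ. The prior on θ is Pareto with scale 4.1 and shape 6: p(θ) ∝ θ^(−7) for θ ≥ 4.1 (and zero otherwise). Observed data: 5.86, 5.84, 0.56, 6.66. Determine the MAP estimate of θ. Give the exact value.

The Uniform(0, θ) likelihood is θ^(−n) for θ ≥ max(xᵢ), zero otherwise. Here max(xᵢ) = 6.66.
Posterior ∝ θ^(−7) · θ^(−4) = θ^(−11) on θ ≥ max(4.1, 6.66) = 6.66.
This density is strictly decreasing in θ, so the posterior mode lies at the lower boundary of the support.

θ̂_MAP = 6.66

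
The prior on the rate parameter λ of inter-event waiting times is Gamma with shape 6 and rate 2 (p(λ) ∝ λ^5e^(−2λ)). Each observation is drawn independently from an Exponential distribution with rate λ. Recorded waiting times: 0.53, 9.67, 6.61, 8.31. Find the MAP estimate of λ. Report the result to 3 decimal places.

The Exponential(rate=λ) likelihood is ∝ λ^n e^(−λΣtᵢ). Here n = 4 and Σtᵢ = 0.53 + 9.67 + 6.61 + 8.31 = 25.12.
Posterior ∝ λ^5e^(−2λ) · λ^4e^(−25.12λ) = λ^9e^(−27.12λ), i.e. Gamma(10, 27.12).
Mode = (a−1)/b = 9/27.12 ≈ 0.332.

λ̂_MAP = 0.332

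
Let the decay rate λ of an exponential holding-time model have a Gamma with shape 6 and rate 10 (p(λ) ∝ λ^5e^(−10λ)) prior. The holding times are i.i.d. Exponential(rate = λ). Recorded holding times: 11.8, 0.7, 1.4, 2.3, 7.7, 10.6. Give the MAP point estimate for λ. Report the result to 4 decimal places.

The Exponential(rate=λ) likelihood is ∝ λ^n e^(−λΣtᵢ). Here n = 6 and Σtᵢ = 11.8 + 0.7 + 1.4 + 2.3 + 7.7 + 10.6 = 34.5.
Posterior ∝ λ^5e^(−10λ) · λ^6e^(−34.5λ) = λ^11e^(−44.5λ), i.e. Gamma(12, 44.5).
Mode = (a−1)/b = 11/44.5 ≈ 0.2472.

λ̂_MAP = 0.2472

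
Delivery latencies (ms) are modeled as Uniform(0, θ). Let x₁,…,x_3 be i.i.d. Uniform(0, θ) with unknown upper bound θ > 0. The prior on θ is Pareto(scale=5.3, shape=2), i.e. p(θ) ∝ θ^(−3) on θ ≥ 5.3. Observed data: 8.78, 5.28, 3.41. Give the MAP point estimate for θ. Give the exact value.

The Uniform(0, θ) likelihood is θ^(−n) for θ ≥ max(xᵢ), zero otherwise. Here max(xᵢ) = 8.78.
Posterior ∝ θ^(−3) · θ^(−3) = θ^(−6) on θ ≥ max(5.3, 8.78) = 8.78.
This density is strictly decreasing in θ, so the posterior mode lies at the lower boundary of the support.

θ̂_MAP = 8.78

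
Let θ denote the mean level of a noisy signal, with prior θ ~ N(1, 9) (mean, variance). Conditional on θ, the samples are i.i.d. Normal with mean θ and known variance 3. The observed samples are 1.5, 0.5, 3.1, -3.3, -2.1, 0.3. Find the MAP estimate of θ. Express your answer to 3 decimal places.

θ̂_MAP = 0.053

n = 6; x̄ = (1.5 + 0.5 + 3.1 + (-3.3) + (-2.1) + 0.3)/6 = 0/6 = 0.
For a Normal prior and Normal likelihood with known variance, the posterior is Normal; its mode equals its mean, the precision-weighted average.
Prior precision 1/σ₀² = 1/9; data precision n/σ² = 6/3 = 2.
θ̂ = ((1/9)·1 + 2·0) / (1/9 + 2) = (1/9)/(19/9) = 1/19 ≈ 0.053.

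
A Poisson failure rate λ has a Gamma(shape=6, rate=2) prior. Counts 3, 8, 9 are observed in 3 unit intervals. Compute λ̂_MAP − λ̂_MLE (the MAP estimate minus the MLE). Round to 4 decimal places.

MAP − MLE = -1.6667

Σxᵢ = 20. Posterior is Gamma(26, 5); MAP = (26−1)/5 = 25/5 ≈ 5.00000.
MLE = x̄ = 20/3 ≈ 6.66667.
Difference = 25/5 − 20/3 = -5/3 ≈ -1.6667.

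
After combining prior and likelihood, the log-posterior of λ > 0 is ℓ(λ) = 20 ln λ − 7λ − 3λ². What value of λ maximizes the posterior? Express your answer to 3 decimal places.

λ̂_MAP = 1.333

ℓ'(λ) = 20/λ − 7 − 6λ. Setting this to zero and multiplying by λ: 6λ² + 7λ − 20 = 0.
λ = (−7 + √(7² + 4·6·20)) / (2·6) = (−7 + √529) / 12 = (−7 + 23)/12 = 4/3.
ℓ''(λ) = −20/λ² − 6 < 0, confirming a maximum.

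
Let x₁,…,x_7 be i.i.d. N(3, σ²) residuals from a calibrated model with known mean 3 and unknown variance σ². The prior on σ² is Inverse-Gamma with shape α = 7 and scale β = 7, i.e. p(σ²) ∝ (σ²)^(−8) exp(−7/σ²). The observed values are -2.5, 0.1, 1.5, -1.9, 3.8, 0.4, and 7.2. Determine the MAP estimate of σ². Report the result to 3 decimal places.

Sum of squared deviations about the known mean: SS = (-2.5−3)² + (0.1−3)² + (1.5−3)² + (-1.9−3)² + (3.8−3)² + (0.4−3)² + (7.2−3)² = 89.96.
The Normal likelihood contributes (σ²)^(−n/2) exp(−SS/(2σ²)), so the posterior is Inverse-Gamma(α + n/2, β + SS/2) = Inverse-Gamma(10.5, 51.98).
The mode of Inverse-Gamma(a, b) is b/(a+1) = 51.98/11.5 ≈ 4.520.

σ̂²_MAP = 4.520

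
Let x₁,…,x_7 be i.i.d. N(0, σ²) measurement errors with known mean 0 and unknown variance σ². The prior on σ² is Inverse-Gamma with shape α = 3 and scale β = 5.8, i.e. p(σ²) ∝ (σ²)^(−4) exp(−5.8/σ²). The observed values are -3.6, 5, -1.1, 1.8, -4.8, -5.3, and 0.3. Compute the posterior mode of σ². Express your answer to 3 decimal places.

Sum of squared deviations about the known mean: SS = (-3.6−0)² + (5−0)² + (-1.1−0)² + (1.8−0)² + (-4.8−0)² + (-5.3−0)² + (0.3−0)² = 93.63.
The Normal likelihood contributes (σ²)^(−n/2) exp(−SS/(2σ²)), so the posterior is Inverse-Gamma(α + n/2, β + SS/2) = Inverse-Gamma(6.5, 52.615).
The mode of Inverse-Gamma(a, b) is b/(a+1) = 52.615/7.5 ≈ 7.015.

σ̂²_MAP = 7.015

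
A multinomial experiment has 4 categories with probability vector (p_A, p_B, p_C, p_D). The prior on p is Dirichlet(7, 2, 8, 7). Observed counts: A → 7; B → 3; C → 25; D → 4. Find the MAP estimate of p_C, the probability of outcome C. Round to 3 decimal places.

MAP estimate of p_C = 0.542

The posterior is Dirichlet(αᵢ + nᵢ) = Dirichlet(14, 5, 33, 11).
For a Dirichlet(a₁,…,a_K) with all aᵢ > 1, the mode has j-th component (aⱼ − 1)/(Σaᵢ − K).
Here Σaᵢ = 63 and K = 4, so p_C = (33 − 1)/(63 − 4) = 32/59 ≈ 0.542.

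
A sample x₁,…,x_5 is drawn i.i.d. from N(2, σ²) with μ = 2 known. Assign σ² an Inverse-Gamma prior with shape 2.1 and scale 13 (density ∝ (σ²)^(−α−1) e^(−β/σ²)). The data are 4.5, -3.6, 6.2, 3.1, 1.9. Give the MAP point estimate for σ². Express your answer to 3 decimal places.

Sum of squared deviations about the known mean: SS = (4.5−2)² + (-3.6−2)² + (6.2−2)² + (3.1−2)² + (1.9−2)² = 56.47.
The Normal likelihood contributes (σ²)^(−n/2) exp(−SS/(2σ²)), so the posterior is Inverse-Gamma(α + n/2, β + SS/2) = Inverse-Gamma(4.6, 41.235).
The mode of Inverse-Gamma(a, b) is b/(a+1) = 41.235/5.6 ≈ 7.363.

σ̂²_MAP = 7.363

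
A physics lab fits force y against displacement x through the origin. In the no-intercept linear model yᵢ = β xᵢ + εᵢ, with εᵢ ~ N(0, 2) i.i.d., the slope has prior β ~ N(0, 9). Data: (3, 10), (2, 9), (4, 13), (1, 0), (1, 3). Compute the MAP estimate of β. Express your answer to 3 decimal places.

log p(β | y) = −Σ(yᵢ − βxᵢ)²/(2·2) − β²/(2·9) + const.
Setting the derivative to zero: Σxᵢ(yᵢ − βxᵢ)/2 − β/9 = 0, so β = Σxᵢyᵢ / (Σxᵢ² + σ²/τ²).
Σxᵢyᵢ = 3·10 + 2·9 + 4·13 + 1·0 + 1·3 = 103; Σxᵢ² = 31; σ²/τ² = 2/9.
β̂_MAP = 103 / (31 + 2/9) = 103/(281/9) = 927/281 ≈ 3.299.

β̂_MAP = 3.299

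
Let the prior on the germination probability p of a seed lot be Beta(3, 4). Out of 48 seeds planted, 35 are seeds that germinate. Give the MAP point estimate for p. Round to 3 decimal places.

p̂_MAP = 0.698

Prior: Beta(3, 4).
Data: 35 successes in 48 trials. The binomial likelihood contributes p^35(1−p)^13, so the posterior is Beta(3+35, 4+13) = Beta(38, 17).
For Beta(a, b) with a, b > 1 the mode is (a−1)/(a+b−2) = 37/53 ≈ 0.698.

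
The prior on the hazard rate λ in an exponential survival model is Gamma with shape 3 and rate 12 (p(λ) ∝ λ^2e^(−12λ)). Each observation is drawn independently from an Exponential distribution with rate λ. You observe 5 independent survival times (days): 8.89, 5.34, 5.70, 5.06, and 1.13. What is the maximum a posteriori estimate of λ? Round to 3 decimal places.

The Exponential(rate=λ) likelihood is ∝ λ^n e^(−λΣtᵢ). Here n = 5 and Σtᵢ = 8.89 + 5.34 + 5.70 + 5.06 + 1.13 = 26.12.
Posterior ∝ λ^2e^(−12λ) · λ^5e^(−26.12λ) = λ^7e^(−38.12λ), i.e. Gamma(8, 38.12).
Mode = (a−1)/b = 7/38.12 ≈ 0.184.

λ̂_MAP = 0.184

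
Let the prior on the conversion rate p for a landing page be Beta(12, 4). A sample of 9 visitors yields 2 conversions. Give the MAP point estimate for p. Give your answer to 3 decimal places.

Prior: Beta(12, 4).
Data: 2 successes in 9 trials. The binomial likelihood contributes p^2(1−p)^7, so the posterior is Beta(12+2, 4+7) = Beta(14, 11).
For Beta(a, b) with a, b > 1 the mode is (a−1)/(a+b−2) = 13/23 ≈ 0.565.

p̂_MAP = 0.565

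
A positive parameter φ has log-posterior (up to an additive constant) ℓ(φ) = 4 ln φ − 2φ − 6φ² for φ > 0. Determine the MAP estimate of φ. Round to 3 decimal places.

φ̂_MAP = 0.500

ℓ'(φ) = 4/φ − 2 − 12φ. Setting this to zero and multiplying by φ: 12φ² + 2φ − 4 = 0.
φ = (−2 + √(2² + 4·12·4)) / (2·12) = (−2 + √196) / 24 = (−2 + 14)/24 = 1/2.
ℓ''(φ) = −4/φ² − 12 < 0, confirming a maximum.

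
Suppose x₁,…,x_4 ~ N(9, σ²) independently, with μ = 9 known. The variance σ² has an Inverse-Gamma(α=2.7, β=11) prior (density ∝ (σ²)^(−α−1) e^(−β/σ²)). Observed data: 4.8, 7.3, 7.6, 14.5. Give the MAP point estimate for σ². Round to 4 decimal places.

Sum of squared deviations about the known mean: SS = (4.8−9)² + (7.3−9)² + (7.6−9)² + (14.5−9)² = 52.74.
The Normal likelihood contributes (σ²)^(−n/2) exp(−SS/(2σ²)), so the posterior is Inverse-Gamma(α + n/2, β + SS/2) = Inverse-Gamma(4.7, 37.37).
The mode of Inverse-Gamma(a, b) is b/(a+1) = 37.37/5.7 ≈ 6.5561.

σ̂²_MAP = 6.5561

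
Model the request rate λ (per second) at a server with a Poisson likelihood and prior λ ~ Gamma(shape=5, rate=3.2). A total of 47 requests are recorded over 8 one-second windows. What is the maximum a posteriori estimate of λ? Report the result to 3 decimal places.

Σxᵢ = 47, n = 8.
Posterior ∝ λ^4e^(−3.2λ) · λ^47e^(−8λ) = λ^51e^(−11.2λ), i.e. Gamma(shape=52, rate=11.2).
The mode of a Gamma(a, b) with a ≥ 1 (shape–rate) is (a−1)/b = 51/11.2 ≈ 4.554.

λ̂_MAP = 4.554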